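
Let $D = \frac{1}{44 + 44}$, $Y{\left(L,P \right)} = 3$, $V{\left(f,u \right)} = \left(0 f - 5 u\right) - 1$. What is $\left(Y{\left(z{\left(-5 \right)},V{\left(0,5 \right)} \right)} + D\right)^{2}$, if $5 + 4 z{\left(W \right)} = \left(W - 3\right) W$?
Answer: $\frac{70225}{7744} \approx 9.0683$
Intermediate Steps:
$V{\left(f,u \right)} = -1 - 5 u$ ($V{\left(f,u \right)} = \left(0 - 5 u\right) - 1 = - 5 u - 1 = -1 - 5 u$)
$z{\left(W \right)} = - \frac{5}{4} + \frac{W \left(-3 + W\right)}{4}$ ($z{\left(W \right)} = - \frac{5}{4} + \frac{\left(W - 3\right) W}{4} = - \frac{5}{4} + \frac{\left(-3 + W\right) W}{4} = - \frac{5}{4} + \frac{W \left(-3 + W\right)}{4}$)
$D = \frac{1}{88} \approx 0.011364$
$\left(Y{\left(z{\left(-5 \right)},V{\left(0,5 \right)} \right)} + D\right)^{2} = \left(3 + \frac{1}{88}\right)^{2} = \left(\frac{265}{88}\right)^{2} = \frac{70225}{7744}$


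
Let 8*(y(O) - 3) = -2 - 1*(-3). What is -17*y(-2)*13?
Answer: -5525/8 ≈ -690.63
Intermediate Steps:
y(O) = 25/8 (y(O) = 3 + (-2 - 1*(-3))/8 = 3 + (-2 + 3)/8 = 3 + (⅛)*1 = 3 + ⅛ = 25/8)
-17*y(-2)*13 = -17*25/8*13 = -425/8*13 = -5525/8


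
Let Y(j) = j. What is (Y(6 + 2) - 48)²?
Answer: 1600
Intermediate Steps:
(Y(6 + 2) - 48)² = ((6 + 2) - 48)² = (8 - 48)² = (-40)² = 1600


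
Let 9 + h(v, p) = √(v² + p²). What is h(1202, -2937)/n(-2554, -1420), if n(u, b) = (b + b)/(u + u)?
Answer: -11493/710 + 1277*√10070773/710 ≈ 5691.5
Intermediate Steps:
h(v, p) = -9 + √(p² + v²) (h(v, p) = -9 + √(v² + p²) = -9 + √(p² + v²))
n(u, b) = b/u (n(u, b) = (2*b)/((2*u)) = (2*b)*(1/(2*u)) = b/u)
h(1202, -2937)/n(-2554, -1420) = (-9 + √((-2937)² + 1202²))/((-1420/(-2554))) = (-9 + √(8625969 + 1444804))/((-1420*(-1/2554))) = (-9 + √10070773)/(710/1277) = (-9 + √10070773)*(1277/710) = -11493/710 + 1277*√10070773/710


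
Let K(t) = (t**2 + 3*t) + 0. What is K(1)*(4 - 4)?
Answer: 0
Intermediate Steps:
K(t) = t**2 + 3*t
K(1)*(4 - 4) = (1*(3 + 1))*(4 - 4) = (1*4)*0 = 4*0 = 0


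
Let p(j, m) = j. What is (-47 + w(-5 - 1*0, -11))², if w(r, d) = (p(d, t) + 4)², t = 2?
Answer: 4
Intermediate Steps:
w(r, d) = (4 + d)² (w(r, d) = (d + 4)² = (4 + d)²)
(-47 + w(-5 - 1*0, -11))² = (-47 + (4 - 11)²)² = (-47 + (-7)²)² = (-47 + 49)² = 2² = 4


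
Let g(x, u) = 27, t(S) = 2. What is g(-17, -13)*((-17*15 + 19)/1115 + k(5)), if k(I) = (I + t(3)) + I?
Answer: 354888/1115 ≈ 318.29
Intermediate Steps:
k(I) = 2 + 2*I (k(I) = (I + 2) + I = (2 + I) + I = 2 + 2*I)
g(-17, -13)*((-17*15 + 19)/1115 + k(5)) = 27*((-17*15 + 19)/1115 + (2 + 2*5)) = 27*((-255 + 19)*(1/1115) + (2 + 10)) = 27*(-236*1/1115 + 12) = 27*(-236/1115 + 12) = 27*(13144/1115) = 354888/1115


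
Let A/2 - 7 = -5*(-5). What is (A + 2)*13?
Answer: 858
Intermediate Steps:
A = 64 (A = 14 + 2*(-5*(-5)) = 14 + 2*25 = 14 + 50 = 64)
(A + 2)*13 = (64 + 2)*13 = 66*13 = 858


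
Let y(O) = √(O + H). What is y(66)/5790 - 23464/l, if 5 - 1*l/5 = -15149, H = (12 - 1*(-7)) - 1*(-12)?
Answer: -11732/37885 + √97/5790 ≈ -0.30797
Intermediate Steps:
H = 31 (H = (12 + 7) + 12 = 19 + 12 = 31)
l = 75770 (l = 25 - 5*(-15149) = 25 + 75745 = 75770)
y(O) = √(31 + O) (y(O) = √(O + 31) = √(31 + O))
y(66)/5790 - 23464/l = √(31 + 66)/5790 - 23464/75770 = √97*(1/5790) - 23464*1/75770 = √97/5790 - 11732/37885 = -11732/37885 + √97/5790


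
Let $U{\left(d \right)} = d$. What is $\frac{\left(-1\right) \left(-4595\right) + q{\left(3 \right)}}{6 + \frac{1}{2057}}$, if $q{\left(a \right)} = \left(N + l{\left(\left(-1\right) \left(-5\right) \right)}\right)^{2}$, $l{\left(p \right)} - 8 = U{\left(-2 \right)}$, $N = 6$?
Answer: $\frac{9748123}{12343} \approx 789.77$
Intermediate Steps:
$l{\left(p \right)} = 6$ ($l{\left(p \right)} = 8 - 2 = 6$)
$q{\left(a \right)} = 144$ ($q{\left(a \right)} = \left(6 + 6\right)^{2} = 12^{2} = 144$)
$\frac{\left(-1\right) \left(-4595\right) + q{\left(3 \right)}}{6 + \frac{1}{2057}} = \frac{\left(-1\right) \left(-4595\right) + 144}{6 + \frac{1}{2057}} = \frac{4595 + 144}{6 + \frac{1}{2057}} = \frac{4739}{\frac{12343}{2057}} = 4739 \cdot \frac{2057}{12343} = \frac{9748123}{12343}$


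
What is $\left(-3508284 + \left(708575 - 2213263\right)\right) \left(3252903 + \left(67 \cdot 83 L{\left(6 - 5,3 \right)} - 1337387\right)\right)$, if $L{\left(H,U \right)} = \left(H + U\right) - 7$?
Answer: $-9518796661676$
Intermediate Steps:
$L{\left(H,U \right)} = -7 + H + U$
$\left(-3508284 + \left(708575 - 2213263\right)\right) \left(3252903 + \left(67 \cdot 83 L{\left(6 - 5,3 \right)} - 1337387\right)\right) = \left(-3508284 + \left(708575 - 2213263\right)\right) \left(3252903 - \left(1337387 - 67 \cdot 83 \left(-7 + \left(6 - 5\right) + 3\right)\right)\right) = \left(-3508284 + \left(708575 - 2213263\right)\right) \left(3252903 - \left(1337387 - 5561 \left(-7 + 1 + 3\right)\right)\right) = \left(-3508284 - 1504688\right) \left(3252903 + \left(5561 \left(-3\right) - 1337387\right)\right) = - 5012972 \left(3252903 - 1354070\right) = \left(-5012972\right) 1898833 = -9518796661676$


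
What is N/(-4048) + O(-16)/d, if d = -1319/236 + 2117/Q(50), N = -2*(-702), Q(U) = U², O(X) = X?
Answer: 133925333/44241604 ≈ 3.0271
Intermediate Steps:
N = 1404
d = -174868/36875 (d = -1319/236 + 2117/(50²) = -1319*1/236 + 2117/2500 = -1319/236 + 2117*(1/2500) = -1319/236 + 2117/2500 = -174868/36875 ≈ -4.7422)
N/(-4048) + O(-16)/d = 1404/(-4048) - 16/(-174868/36875) = 1404*(-1/4048) - 16*(-36875/174868) = -351/1012 + 147500/43717 = 133925333/44241604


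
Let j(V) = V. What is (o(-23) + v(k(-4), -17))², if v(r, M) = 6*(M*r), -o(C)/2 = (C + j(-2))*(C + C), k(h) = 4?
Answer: 7333264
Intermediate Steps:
o(C) = -4*C*(-2 + C) (o(C) = -2*(C - 2)*(C + C) = -2*(-2 + C)*2*C = -4*C*(-2 + C))
v(r, M) = 6*M*r
(o(-23) + v(k(-4), -17))² = (4*(-23)*(2 - 1*(-23)) + 6*(-17)*4)² = (4*(-23)*(2 + 23) - 408)² = (4*(-23)*25 - 408)² = (-2300 - 408)² = (-2708)² = 7333264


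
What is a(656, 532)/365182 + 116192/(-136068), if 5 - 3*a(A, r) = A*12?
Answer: -10697010649/12422396094 ≈ -0.86111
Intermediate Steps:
a(A, r) = 5/3 - 4*A (a(A, r) = 5/3 - A*12/3 = 5/3 - 4*A)
a(656, 532)/365182 + 116192/(-136068) = (5/3 - 4*656)/365182 + 116192/(-136068) = (5/3 - 2624)*(1/365182) + 116192*(-1/136068) = -7867/3*1/365182 - 29048/34017 = -7867/1095546 - 29048/34017 = -10697010649/12422396094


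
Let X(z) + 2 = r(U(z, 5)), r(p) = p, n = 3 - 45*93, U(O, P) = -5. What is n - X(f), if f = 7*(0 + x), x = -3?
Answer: -4175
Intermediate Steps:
n = -4182 (n = 3 - 4185 = -4182)
f = -21 (f = 7*(0 - 3) = 7*(-3) = -21)
X(z) = -7 (X(z) = -2 - 5 = -7)
n - X(f) = -4182 - 1*(-7) = -4182 + 7 = -4175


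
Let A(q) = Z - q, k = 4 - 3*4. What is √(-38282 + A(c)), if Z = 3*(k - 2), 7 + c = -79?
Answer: I*√38226 ≈ 195.51*I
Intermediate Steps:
c = -86 (c = -7 - 79 = -86)
k = -8 (k = 4 - 12 = -8)
Z = -30 (Z = 3*(-8 - 2) = 3*(-10) = -30)
A(q) = -30 - q
√(-38282 + A(c)) = √(-38282 + (-30 - 1*(-86))) = √(-38282 + (-30 + 86)) = √(-38282 + 56) = √(-38226) = I*√38226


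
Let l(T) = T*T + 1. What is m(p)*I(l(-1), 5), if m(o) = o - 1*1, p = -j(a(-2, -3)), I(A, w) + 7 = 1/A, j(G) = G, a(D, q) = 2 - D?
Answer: 65/2 ≈ 32.500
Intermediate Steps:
l(T) = 1 + T² (l(T) = T² + 1 = 1 + T²)
I(A, w) = -7 + 1/A
p = -4 (p = -(2 - 1*(-2)) = -(2 + 2) = -1*4 = -4)
m(o) = -1 + o (m(o) = o - 1 = -1 + o)
m(p)*I(l(-1), 5) = (-1 - 4)*(-7 + 1/(1 + (-1)²)) = -5*(-7 + 1/(1 + 1)) = -5*(-7 + 1/2) = -5*(-7 + ½) = -5*(-13/2) = 65/2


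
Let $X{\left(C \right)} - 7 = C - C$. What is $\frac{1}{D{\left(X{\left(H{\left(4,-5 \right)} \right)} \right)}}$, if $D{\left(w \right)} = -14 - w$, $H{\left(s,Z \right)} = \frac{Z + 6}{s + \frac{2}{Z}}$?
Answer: $- \frac{1}{21} \approx -0.047619$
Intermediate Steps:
$H{\left(s,Z \right)} = \frac{6 + Z}{s + \frac{2}{Z}}$
$X{\left(C \right)} = 7$ ($X{\left(C \right)} = 7 + \left(C - C\right) = 7 + 0 = 7$)
$\frac{1}{D{\left(X{\left(H{\left(4,-5 \right)} \right)} \right)}} = \frac{1}{-14 - 7} = \frac{1}{-21} = - \frac{1}{21}$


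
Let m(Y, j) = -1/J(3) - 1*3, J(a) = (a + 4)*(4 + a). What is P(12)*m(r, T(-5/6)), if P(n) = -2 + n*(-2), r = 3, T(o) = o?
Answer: 3848/49 ≈ 78.531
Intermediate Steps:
J(a) = (4 + a)² (J(a) = (4 + a)*(4 + a) = (4 + a)²)
m(Y, j) = -148/49 (m(Y, j) = -1/((4 + 3)²) - 1*3 = -1/(7²) - 3 = -1/49 - 3 = -148/49)
P(n) = -2 - 2*n
P(12)*m(r, T(-5/6)) = (-2 - 2*12)*(-148/49) = (-2 - 24)*(-148/49) = -26*(-148/49) = 3848/49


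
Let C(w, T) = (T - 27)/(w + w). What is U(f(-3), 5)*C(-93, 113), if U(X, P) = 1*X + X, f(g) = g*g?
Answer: -258/31 ≈ -8.3226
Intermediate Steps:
f(g) = g²
C(w, T) = (-27 + T)/(2*w) (C(w, T) = (-27 + T)/((2*w)) = (-27 + T)*(1/(2*w)) = (-27 + T)/(2*w))
U(X, P) = 2*X (U(X, P) = X + X = 2*X)
U(f(-3), 5)*C(-93, 113) = (2*(-3)²)*((½)*(-27 + 113)/(-93)) = (2*9)*((½)*(-1/93)*86) = 18*(-43/93) = -258/31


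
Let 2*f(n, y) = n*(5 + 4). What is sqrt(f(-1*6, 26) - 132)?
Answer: I*sqrt(159) ≈ 12.61*I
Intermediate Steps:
f(n, y) = 9*n/2 (f(n, y) = (n*(5 + 4))/2 = (n*9)/2 = (9*n)/2 = 9*n/2)
sqrt(f(-1*6, 26) - 132) = sqrt(9*(-1*6)/2 - 132) = sqrt((9/2)*(-6) - 132) = sqrt(-27 - 132) = sqrt(-159) = I*sqrt(159)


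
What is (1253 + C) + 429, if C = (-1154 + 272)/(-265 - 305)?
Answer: 159937/95 ≈ 1683.5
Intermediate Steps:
C = 147/95 (C = -882/(-570) = -882*(-1/570) = 147/95 ≈ 1.5474)
(1253 + C) + 429 = (1253 + 147/95) + 429 = 119182/95 + 429 = 159937/95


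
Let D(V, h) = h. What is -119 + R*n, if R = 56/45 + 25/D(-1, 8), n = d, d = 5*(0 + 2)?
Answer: -2711/36 ≈ -75.306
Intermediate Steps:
d = 10 (d = 5*2 = 10)
n = 10
R = 1573/360 (R = 56/45 + 25/8 = 1573/360 ≈ 4.3694)
-119 + R*n = -119 + (1573/360)*10 = -119 + 1573/36 = -2711/36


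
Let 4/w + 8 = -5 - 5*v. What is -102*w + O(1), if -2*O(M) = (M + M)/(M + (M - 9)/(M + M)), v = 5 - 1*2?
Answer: 313/21 ≈ 14.905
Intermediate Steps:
v = 3 (v = 5 - 2 = 3)
w = -⅐ (w = 4/(-8 + (-5 - 5*3)) = 4/(-8 + (-5 - 15)) = 4/(-8 - 20) = 4/(-28) = 4*(-1/28) = -⅐ ≈ -0.14286)
O(M) = -M/(M + (-9 + M)/(2*M)) (O(M) = -(M + M)/(2*(M + (M - 9)/(M + M))) = -2*M/(2*(M + (-9 + M)/((2*M)))) = -2*M/(2*(M + (-9 + M)*(1/(2*M)))) = -2*M/(2*(M + (-9 + M)/(2*M))) = -M/(M + (-9 + M)/(2*M)))
-102*w + O(1) = -102*(-⅐) - 2*1²/(-9 + 1 + 2*1²) = 102/7 - 2*1/(-9 + 1 + 2*1) = 102/7 - 2*1/(-9 + 1 + 2) = 102/7 - 2*1/(-6) = 102/7 - 2*1*(-⅙) = 102/7 + ⅓ = 313/21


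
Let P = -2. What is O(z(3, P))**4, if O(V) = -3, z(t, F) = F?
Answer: 81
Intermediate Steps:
O(z(3, P))**4 = (-3)**4 = 81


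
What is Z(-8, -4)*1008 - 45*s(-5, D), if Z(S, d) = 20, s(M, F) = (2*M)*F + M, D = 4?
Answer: 22185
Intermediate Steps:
s(M, F) = M + 2*F*M (s(M, F) = 2*F*M + M = M + 2*F*M)
Z(-8, -4)*1008 - 45*s(-5, D) = 20*1008 - (-225)*(1 + 2*4) = 20160 - (-225)*(1 + 8) = 20160 - (-225)*9 = 20160 - 45*(-45) = 20160 + 2025 = 22185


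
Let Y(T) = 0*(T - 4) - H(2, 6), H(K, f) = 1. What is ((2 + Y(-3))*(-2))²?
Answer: 4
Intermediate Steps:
Y(T) = -1 (Y(T) = 0*(T - 4) - 1*1 = 0*(-4 + T) - 1 = 0 - 1 = -1)
((2 + Y(-3))*(-2))² = ((2 - 1)*(-2))² = (1*(-2))² = (-2)² = 4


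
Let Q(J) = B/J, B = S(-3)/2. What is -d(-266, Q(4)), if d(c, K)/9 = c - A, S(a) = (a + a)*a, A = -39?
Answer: 2043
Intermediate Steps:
S(a) = 2*a² (S(a) = (2*a)*a = 2*a²)
B = 9 (B = (2*(-3)²)/2 = (2*9)*(½) = 18*(½) = 9)
Q(J) = 9/J
d(c, K) = 351 + 9*c (d(c, K) = 9*(c - 1*(-39)) = 9*(c + 39) = 9*(39 + c) = 351 + 9*c)
-d(-266, Q(4)) = -(351 + 9*(-266)) = -(351 - 2394) = -1*(-2043) = 2043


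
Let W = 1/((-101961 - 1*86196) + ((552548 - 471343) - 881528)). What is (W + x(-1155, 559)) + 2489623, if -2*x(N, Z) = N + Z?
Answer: 2461237110079/988480 ≈ 2.4899e+6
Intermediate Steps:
W = -1/988480 (W = 1/((-101961 - 86196) + (81205 - 881528)) = 1/(-188157 - 800323) = 1/(-988480) = -1/988480 ≈ -1.0117e-6)
x(N, Z) = -N/2 - Z/2 (x(N, Z) = -(N + Z)/2 = -N/2 - Z/2)
(W + x(-1155, 559)) + 2489623 = (-1/988480 + (-½*(-1155) - ½*559)) + 2489623 = (-1/988480 + (1155/2 - 559/2)) + 2489623 = (-1/988480 + 298) + 2489623 = 294567039/988480 + 2489623 = 2461237110079/988480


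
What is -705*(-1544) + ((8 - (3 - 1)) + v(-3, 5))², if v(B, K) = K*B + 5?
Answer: 1088536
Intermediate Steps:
v(B, K) = 5 + B*K (v(B, K) = B*K + 5 = 5 + B*K)
-705*(-1544) + ((8 - (3 - 1)) + v(-3, 5))² = -705*(-1544) + ((8 - (3 - 1)) + (5 - 3*5))² = 1088520 + ((8 - 1*2) + (5 - 15))² = 1088520 + ((8 - 2) - 10)² = 1088520 + (6 - 10)² = 1088520 + (-4)² = 1088520 + 16 = 1088536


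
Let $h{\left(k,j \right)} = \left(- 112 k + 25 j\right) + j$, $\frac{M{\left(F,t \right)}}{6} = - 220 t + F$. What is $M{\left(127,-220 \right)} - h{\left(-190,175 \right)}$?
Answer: $265332$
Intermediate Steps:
$M{\left(F,t \right)} = - 1320 t + 6 F$ ($M{\left(F,t \right)} = 6 \left(- 220 t + F\right) = 6 \left(F - 220 t\right) = - 1320 t + 6 F$)
$h{\left(k,j \right)} = - 112 k + 26 j$
$M{\left(127,-220 \right)} - h{\left(-190,175 \right)} = \left(\left(-1320\right) \left(-220\right) + 6 \cdot 127\right) - \left(\left(-112\right) \left(-190\right) + 26 \cdot 175\right) = \left(290400 + 762\right) - \left(21280 + 4550\right) = 291162 - 25830 = 265332$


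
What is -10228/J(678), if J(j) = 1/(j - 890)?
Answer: 2168336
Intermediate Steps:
J(j) = 1/(-890 + j)
-10228/J(678) = -10228/(1/(-890 + 678)) = -10228/(1/(-212)) = -10228/(-1/212) = -10228*(-212) = 2168336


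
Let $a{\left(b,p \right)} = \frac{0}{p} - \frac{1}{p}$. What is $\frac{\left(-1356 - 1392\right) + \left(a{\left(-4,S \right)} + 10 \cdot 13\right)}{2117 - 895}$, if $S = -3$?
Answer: $- \frac{7853}{3666} \approx -2.1421$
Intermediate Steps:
$a{\left(b,p \right)} = - \frac{1}{p}$ ($a{\left(b,p \right)} = 0 - \frac{1}{p} = - \frac{1}{p}$)
$\frac{\left(-1356 - 1392\right) + \left(a{\left(-4,S \right)} + 10 \cdot 13\right)}{2117 - 895} = \frac{\left(-1356 - 1392\right) + \left(- \frac{1}{-3} + 10 \cdot 13\right)}{2117 - 895} = \frac{\left(-1356 - 1392\right) + \left(\left(-1\right) \left(- \frac{1}{3}\right) + 130\right)}{1222} = \left(-2748 + \left(\frac{1}{3} + 130\right)\right) \frac{1}{1222} = \left(-2748 + \frac{391}{3}\right) \frac{1}{1222} = \left(- \frac{7853}{3}\right) \frac{1}{1222} = - \frac{7853}{3666}$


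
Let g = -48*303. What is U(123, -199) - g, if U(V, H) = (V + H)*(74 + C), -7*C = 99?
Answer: 69964/7 ≈ 9994.9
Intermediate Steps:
C = -99/7 (C = -⅐*99 = -99/7 ≈ -14.143)
U(V, H) = 419*H/7 + 419*V/7 (U(V, H) = (V + H)*(74 - 99/7) = (H + V)*(419/7) = 419*H/7 + 419*V/7)
g = -14544
U(123, -199) - g = ((419/7)*(-199) + (419/7)*123) - 1*(-14544) = (-83381/7 + 51537/7) + 14544 = -31844/7 + 14544 = 69964/7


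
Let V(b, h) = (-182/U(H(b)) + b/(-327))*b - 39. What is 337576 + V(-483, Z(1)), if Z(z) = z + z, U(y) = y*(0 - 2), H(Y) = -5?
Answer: 188359727/545 ≈ 3.4561e+5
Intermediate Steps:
U(y) = -2*y (U(y) = y*(-2) = -2*y)
Z(z) = 2*z
V(b, h) = -39 + b*(-91/5 - b/327) (V(b, h) = (-182/((-2*(-5))) + b/(-327))*b - 39 = (-182/10 + b*(-1/327))*b - 39 = (-182*⅒ - b/327)*b - 39 = (-91/5 - b/327)*b - 39 = b*(-91/5 - b/327) - 39 = -39 + b*(-91/5 - b/327))
337576 + V(-483, Z(1)) = 337576 + (-39 - 91/5*(-483) - 1/327*(-483)²) = 337576 + (-39 + 43953/5 - 1/327*233289) = 337576 + (-39 + 43953/5 - 77763/109) = 337576 + 4380807/545 = 188359727/545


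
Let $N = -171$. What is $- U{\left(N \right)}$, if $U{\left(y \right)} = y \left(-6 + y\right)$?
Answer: $-30267$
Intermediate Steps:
$- U{\left(N \right)} = - \left(-171\right) \left(-6 - 171\right) = - \left(-171\right) \left(-177\right) = \left(-1\right) 30267 = -30267$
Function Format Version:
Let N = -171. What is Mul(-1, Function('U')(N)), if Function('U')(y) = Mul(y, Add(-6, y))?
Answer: -30267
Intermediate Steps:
Mul(-1, Function('U')(N)) = Mul(-1, Mul(-171, Add(-6, -171))) = Mul(-1, Mul(-171, -177)) = Mul(-1, 30267) = -30267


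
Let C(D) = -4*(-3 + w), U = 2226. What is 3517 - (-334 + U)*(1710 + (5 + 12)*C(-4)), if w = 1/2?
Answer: -3553443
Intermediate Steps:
w = ½ ≈ 0.50000
C(D) = 10 (C(D) = -4*(-3 + ½) = -4*(-5/2) = 10)
3517 - (-334 + U)*(1710 + (5 + 12)*C(-4)) = 3517 - (-334 + 2226)*(1710 + (5 + 12)*10) = 3517 - 1892*(1710 + 17*10) = 3517 - 1892*(1710 + 170) = 3517 - 1892*1880 = 3517 - 1*3556960 = 3517 - 3556960 = -3553443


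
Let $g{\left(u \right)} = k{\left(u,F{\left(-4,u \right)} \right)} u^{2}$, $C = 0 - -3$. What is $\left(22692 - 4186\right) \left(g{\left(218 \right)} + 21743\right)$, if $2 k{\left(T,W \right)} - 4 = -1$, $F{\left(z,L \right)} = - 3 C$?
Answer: $1721594674$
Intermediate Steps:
$C = 3$ ($C = 0 + 3 = 3$)
$F{\left(z,L \right)} = -9$ ($F{\left(z,L \right)} = \left(-3\right) 3 = -9$)
$k{\left(T,W \right)} = \frac{3}{2}$ ($k{\left(T,W \right)} = 2 + \frac{1}{2} \left(-1\right) = 2 - \frac{1}{2} = \frac{3}{2}$)
$g{\left(u \right)} = \frac{3 u^{2}}{2}$
$\left(22692 - 4186\right) \left(g{\left(218 \right)} + 21743\right) = \left(22692 - 4186\right) \left(\frac{3 \cdot 218^{2}}{2} + 21743\right) = 18506 \left(\frac{3}{2} \cdot 47524 + 21743\right) = 18506 \left(71286 + 21743\right) = 18506 \cdot 93029 = 1721594674$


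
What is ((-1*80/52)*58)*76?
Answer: -88160/13 ≈ -6781.5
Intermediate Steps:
((-1*80/52)*58)*76 = (-80*1/52*58)*76 = -20/13*58*76 = -1160/13*76 = -88160/13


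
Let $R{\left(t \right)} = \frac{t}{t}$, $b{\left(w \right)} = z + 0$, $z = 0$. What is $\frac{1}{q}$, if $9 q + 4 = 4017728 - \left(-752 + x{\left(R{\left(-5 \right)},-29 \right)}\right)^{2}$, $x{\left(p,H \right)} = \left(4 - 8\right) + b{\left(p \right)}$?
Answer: $\frac{9}{3446188} \approx 2.6116 \cdot 10^{-6}$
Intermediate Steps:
$b{\left(w \right)} = 0$ ($b{\left(w \right)} = 0 + 0 = 0$)
$R{\left(t \right)} = 1$
$x{\left(p,H \right)} = -4$ ($x{\left(p,H \right)} = \left(4 - 8\right) + 0 = -4 + 0 = -4$)
$q = \frac{3446188}{9}$ ($q = - \frac{4}{9} + \frac{4017728 - \left(-752 - 4\right)^{2}}{9} = - \frac{4}{9} + \frac{4017728 - \left(-756\right)^{2}}{9} = - \frac{4}{9} + \frac{4017728 - 571536}{9} = - \frac{4}{9} + \frac{1}{9} \cdot 3446192 = - \frac{4}{9} + \frac{3446192}{9} = \frac{3446188}{9} \approx 3.8291 \cdot 10^{5}$)
$\frac{1}{q} = \frac{1}{\frac{3446188}{9}} = \frac{9}{3446188}$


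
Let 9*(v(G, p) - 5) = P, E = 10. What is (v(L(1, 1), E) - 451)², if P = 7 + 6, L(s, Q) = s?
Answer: 16008001/81 ≈ 1.9763e+5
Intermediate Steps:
P = 13
v(G, p) = 58/9 (v(G, p) = 5 + (⅑)*13 = 5 + 13/9 = 58/9)
(v(L(1, 1), E) - 451)² = (58/9 - 451)² = (-4001/9)² = 16008001/81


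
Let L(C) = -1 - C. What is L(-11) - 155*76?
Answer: -11770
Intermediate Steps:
L(-11) - 155*76 = (-1 - 1*(-11)) - 155*76 = (-1 + 11) - 11780 = 10 - 11780 = -11770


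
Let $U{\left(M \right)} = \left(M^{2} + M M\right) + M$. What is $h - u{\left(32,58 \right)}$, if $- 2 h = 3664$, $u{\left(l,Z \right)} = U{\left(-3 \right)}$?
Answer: $-1847$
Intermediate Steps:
$U{\left(M \right)} = M + 2 M^{2}$ ($U{\left(M \right)} = \left(M^{2} + M^{2}\right) + M = 2 M^{2} + M = M + 2 M^{2}$)
$u{\left(l,Z \right)} = 15$ ($u{\left(l,Z \right)} = - 3 \left(1 + 2 \left(-3\right)\right) = - 3 \left(1 - 6\right) = \left(-3\right) \left(-5\right) = 15$)
$h = -1832$ ($h = \left(- \frac{1}{2}\right) 3664 = -1832$)
$h - u{\left(32,58 \right)} = -1832 - 15 = -1847$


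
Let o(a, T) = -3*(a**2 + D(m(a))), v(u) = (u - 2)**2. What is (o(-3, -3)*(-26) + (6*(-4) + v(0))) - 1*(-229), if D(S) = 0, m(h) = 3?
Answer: 911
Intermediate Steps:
v(u) = (-2 + u)**2
o(a, T) = -3*a**2 (o(a, T) = -3*(a**2 + 0) = -3*a**2)
(o(-3, -3)*(-26) + (6*(-4) + v(0))) - 1*(-229) = (-3*(-3)**2*(-26) + (6*(-4) + (-2 + 0)**2)) - 1*(-229) = (-3*9*(-26) + (-24 + (-2)**2)) + 229 = (-27*(-26) + (-24 + 4)) + 229 = (702 - 20) + 229 = 682 + 229 = 911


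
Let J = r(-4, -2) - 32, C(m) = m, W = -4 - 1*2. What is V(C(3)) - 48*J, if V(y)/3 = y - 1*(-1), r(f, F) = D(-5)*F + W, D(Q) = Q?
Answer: 1356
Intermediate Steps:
W = -6 (W = -4 - 2 = -6)
r(f, F) = -6 - 5*F (r(f, F) = -5*F - 6 = -6 - 5*F)
J = -28 (J = (-6 - 5*(-2)) - 32 = (-6 + 10) - 32 = 4 - 32 = -28)
V(y) = 3 + 3*y (V(y) = 3*(y - 1*(-1)) = 3*(y + 1) = 3*(1 + y) = 3 + 3*y)
V(C(3)) - 48*J = (3 + 3*3) - 48*(-28) = (3 + 9) + 1344 = 12 + 1344 = 1356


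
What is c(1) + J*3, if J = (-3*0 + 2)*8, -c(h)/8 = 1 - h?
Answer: 48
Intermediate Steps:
c(h) = -8 + 8*h (c(h) = -8*(1 - h) = -8 + 8*h)
J = 16 (J = (0 + 2)*8 = 2*8 = 16)
c(1) + J*3 = (-8 + 8*1) + 16*3 = (-8 + 8) + 48 = 0 + 48 = 48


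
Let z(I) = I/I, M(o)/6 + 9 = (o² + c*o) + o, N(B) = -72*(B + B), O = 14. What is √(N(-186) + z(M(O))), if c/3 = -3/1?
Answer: √26785 ≈ 163.66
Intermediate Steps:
N(B) = -144*B
c = -9 (c = 3*(-3/1) = 3*(-3*1) = 3*(-3) = -9)
M(o) = -54 - 48*o + 6*o² (M(o) = -54 + 6*((o² - 9*o) + o) = -54 + 6*(o² - 8*o) = -54 + (-48*o + 6*o²) = -54 - 48*o + 6*o²)
z(I) = 1
√(N(-186) + z(M(O))) = √(-144*(-186) + 1) = √(26784 + 1) = √26785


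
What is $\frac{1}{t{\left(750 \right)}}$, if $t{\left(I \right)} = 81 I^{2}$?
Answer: $\frac{1}{45562500} \approx 2.1948 \cdot 10^{-8}$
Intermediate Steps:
$\frac{1}{t{\left(750 \right)}} = \frac{1}{81 \cdot 750^{2}} = \frac{1}{81 \cdot 562500} = \frac{1}{45562500}$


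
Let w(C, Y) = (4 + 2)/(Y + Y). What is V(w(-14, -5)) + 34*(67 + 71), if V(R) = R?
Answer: 23457/5 ≈ 4691.4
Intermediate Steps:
w(C, Y) = 3/Y (w(C, Y) = 6/((2*Y)) = 6*(1/(2*Y)) = 3/Y)
V(w(-14, -5)) + 34*(67 + 71) = 3/(-5) + 34*(67 + 71) = 3*(-⅕) + 34*138 = -⅗ + 4692 = 23457/5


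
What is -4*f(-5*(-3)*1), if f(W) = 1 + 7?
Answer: -32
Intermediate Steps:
f(W) = 8
-4*f(-5*(-3)*1) = -4*8 = -32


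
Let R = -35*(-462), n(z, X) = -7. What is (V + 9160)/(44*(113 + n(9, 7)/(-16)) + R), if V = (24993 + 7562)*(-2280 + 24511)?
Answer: 64332388/1881 ≈ 34201.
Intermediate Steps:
V = 723730205 (V = 32555*22231 = 723730205)
R = 16170
(V + 9160)/(44*(113 + n(9, 7)/(-16)) + R) = (723730205 + 9160)/(44*(113 - 7/(-16)) + 16170) = 723739365/(44*(113 - 7*(-1/16)) + 16170) = 723739365/(44*(113 + 7/16) + 16170) = 723739365/(44*(1815/16) + 16170) = 723739365/(19965/4 + 16170) = 723739365/(84645/4) = 723739365*(4/84645) = 64332388/1881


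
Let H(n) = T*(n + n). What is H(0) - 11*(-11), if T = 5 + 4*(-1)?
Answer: 121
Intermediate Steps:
T = 1 (T = 5 - 4 = 1)
H(n) = 2*n (H(n) = 1*(n + n) = 1*(2*n) = 2*n)
H(0) - 11*(-11) = 2*0 - 11*(-11) = 0 + 121 = 121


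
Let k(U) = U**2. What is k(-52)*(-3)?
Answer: -8112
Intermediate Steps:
k(-52)*(-3) = (-52)**2*(-3) = 2704*(-3) = -8112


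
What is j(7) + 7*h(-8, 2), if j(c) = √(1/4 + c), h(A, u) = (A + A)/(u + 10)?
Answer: -28/3 + √29/2 ≈ -6.6407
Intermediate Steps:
h(A, u) = 2*A/(10 + u) (h(A, u) = (2*A)/(10 + u) = 2*A/(10 + u))
j(c) = √(¼ + c)
j(7) + 7*h(-8, 2) = √(1 + 4*7)/2 + 7*(2*(-8)/(10 + 2)) = √(1 + 28)/2 + 7*(2*(-8)/12) = √29/2 + 7*(2*(-8)*(1/12)) = √29/2 + 7*(-4/3) = √29/2 - 28/3 = -28/3 + √29/2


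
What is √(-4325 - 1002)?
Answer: I*√5327 ≈ 72.986*I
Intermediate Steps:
√(-4325 - 1002) = √(-5327) = I*√5327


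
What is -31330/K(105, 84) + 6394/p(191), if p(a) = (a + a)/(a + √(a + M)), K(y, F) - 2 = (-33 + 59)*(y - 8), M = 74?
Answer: 4018949/1262 + 3197*√265/191 ≈ 3457.1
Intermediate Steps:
K(y, F) = -206 + 26*y (K(y, F) = 2 + (-33 + 59)*(y - 8) = 2 + 26*(-8 + y) = 2 + (-208 + 26*y) = -206 + 26*y)
p(a) = 2*a/(a + √(74 + a)) (p(a) = (a + a)/(a + √(a + 74)) = (2*a)/(a + √(74 + a)) = 2*a/(a + √(74 + a)))
-31330/K(105, 84) + 6394/p(191) = -31330/(-206 + 26*105) + 6394/((2*191/(191 + √(74 + 191)))) = -31330/(-206 + 2730) + 6394/((2*191/(191 + √265))) = -31330/2524 + 6394/((382/(191 + √265))) = -31330*1/2524 + 6394*(½ + √265/382) = -15665/1262 + (3197 + 3197*√265/191) = 4018949/1262 + 3197*√265/191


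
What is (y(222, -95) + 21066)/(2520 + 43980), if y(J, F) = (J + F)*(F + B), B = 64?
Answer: 17129/46500 ≈ 0.36837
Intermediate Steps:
y(J, F) = (64 + F)*(F + J) (y(J, F) = (J + F)*(F + 64) = (F + J)*(64 + F) = (64 + F)*(F + J))
(y(222, -95) + 21066)/(2520 + 43980) = (((-95)² + 64*(-95) + 64*222 - 95*222) + 21066)/(2520 + 43980) = ((9025 - 6080 + 14208 - 21090) + 21066)/46500 = (-3937 + 21066)*(1/46500) = 17129*(1/46500) = 17129/46500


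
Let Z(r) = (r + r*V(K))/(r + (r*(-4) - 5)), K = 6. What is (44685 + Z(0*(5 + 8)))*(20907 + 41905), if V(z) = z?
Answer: 2806754220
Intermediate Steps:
Z(r) = 7*r/(-5 - 3*r) (Z(r) = (r + r*6)/(r + (r*(-4) - 5)) = (r + 6*r)/(r + (-4*r - 5)) = (7*r)/(r + (-5 - 4*r)) = (7*r)/(-5 - 3*r) = 7*r/(-5 - 3*r))
(44685 + Z(0*(5 + 8)))*(20907 + 41905) = (44685 - 7*0*(5 + 8)/(5 + 3*(0*(5 + 8))))*(20907 + 41905) = (44685 - 7*0*13/(5 + 3*(0*13)))*62812 = (44685 - 7*0/(5 + 3*0))*62812 = (44685 - 7*0/(5 + 0))*62812 = (44685 - 7*0/5)*62812 = (44685 - 7*0*⅕)*62812 = (44685 + 0)*62812 = 44685*62812 = 2806754220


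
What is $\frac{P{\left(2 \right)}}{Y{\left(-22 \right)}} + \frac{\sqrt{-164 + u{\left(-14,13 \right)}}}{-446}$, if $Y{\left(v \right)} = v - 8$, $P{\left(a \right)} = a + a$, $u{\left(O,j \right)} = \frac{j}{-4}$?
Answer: $- \frac{2}{15} - \frac{i \sqrt{669}}{892} \approx -0.13333 - 0.028997 i$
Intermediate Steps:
$u{\left(O,j \right)} = - \frac{j}{4}$ ($u{\left(O,j \right)} = j \left(- \frac{1}{4}\right) = - \frac{j}{4}$)
$P{\left(a \right)} = 2 a$
$Y{\left(v \right)} = -8 + v$
$\frac{P{\left(2 \right)}}{Y{\left(-22 \right)}} + \frac{\sqrt{-164 + u{\left(-14,13 \right)}}}{-446} = \frac{2 \cdot 2}{-8 - 22} + \frac{\sqrt{-164 - \frac{13}{4}}}{-446} = \frac{4}{-30} + \sqrt{-164 - \frac{13}{4}} \left(- \frac{1}{446}\right) = 4 \left(- \frac{1}{30}\right) + \sqrt{- \frac{669}{4}} \left(- \frac{1}{446}\right) = - \frac{2}{15} + \frac{i \sqrt{669}}{2} \left(- \frac{1}{446}\right) = - \frac{2}{15} - \frac{i \sqrt{669}}{892}$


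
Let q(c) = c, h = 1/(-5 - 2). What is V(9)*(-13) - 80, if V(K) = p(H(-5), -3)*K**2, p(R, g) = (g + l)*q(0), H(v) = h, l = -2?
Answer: -80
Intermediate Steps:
h = -1/7 (h = 1/(-7) = -1/7 ≈ -0.14286)
H(v) = -1/7
p(R, g) = 0 (p(R, g) = (g - 2)*0 = (-2 + g)*0 = 0)
V(K) = 0 (V(K) = 0*K**2 = 0)
V(9)*(-13) - 80 = 0*(-13) - 80 = 0 - 80 = -80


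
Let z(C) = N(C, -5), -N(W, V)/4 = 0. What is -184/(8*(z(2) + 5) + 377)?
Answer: -184/417 ≈ -0.44125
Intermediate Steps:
N(W, V) = 0 (N(W, V) = -4*0 = 0)
z(C) = 0
-184/(8*(z(2) + 5) + 377) = -184/(8*(0 + 5) + 377) = -184/(8*5 + 377) = -184/(40 + 377) = -184/417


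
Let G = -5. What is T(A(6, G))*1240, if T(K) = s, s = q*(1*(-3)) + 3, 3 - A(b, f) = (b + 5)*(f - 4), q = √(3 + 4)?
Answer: 3720 - 3720*√7 ≈ -6122.2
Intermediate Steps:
q = √7 ≈ 2.6458
A(b, f) = 3 - (-4 + f)*(5 + b) (A(b, f) = 3 - (b + 5)*(f - 4) = 3 - (5 + b)*(-4 + f) = 3 - (-4 + f)*(5 + b))
s = 3 - 3*√7 (s = √7*(1*(-3)) + 3 = √7*(-3) + 3 = -3*√7 + 3 = 3 - 3*√7 ≈ -4.9373)
T(K) = 3 - 3*√7
T(A(6, G))*1240 = (3 - 3*√7)*1240 = 3720 - 3720*√7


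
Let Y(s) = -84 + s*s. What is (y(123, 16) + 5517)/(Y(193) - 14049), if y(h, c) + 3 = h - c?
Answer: 5621/23116 ≈ 0.24317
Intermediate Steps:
Y(s) = -84 + s²
y(h, c) = -3 + h - c (y(h, c) = -3 + (h - c) = -3 + h - c)
(y(123, 16) + 5517)/(Y(193) - 14049) = ((-3 + 123 - 1*16) + 5517)/((-84 + 193²) - 14049) = ((-3 + 123 - 16) + 5517)/((-84 + 37249) - 14049) = (104 + 5517)/(37165 - 14049) = 5621/23116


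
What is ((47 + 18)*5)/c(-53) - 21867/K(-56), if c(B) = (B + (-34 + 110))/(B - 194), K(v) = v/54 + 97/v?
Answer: 424335367/96301 ≈ 4406.3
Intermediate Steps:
K(v) = 97/v + v/54 (K(v) = v*(1/54) + 97/v = v/54 + 97/v = 97/v + v/54)
c(B) = (76 + B)/(-194 + B) (c(B) = (B + 76)/(-194 + B) = (76 + B)/(-194 + B))
((47 + 18)*5)/c(-53) - 21867/K(-56) = ((47 + 18)*5)/(((76 - 53)/(-194 - 53))) - 21867/(97/(-56) + (1/54)*(-56)) = (65*5)/((23/(-247))) - 21867/(97*(-1/56) - 28/27) = 325/((-1/247*23)) - 21867/(-97/56 - 28/27) = 325/(-23/247) - 21867/(-4187/1512) = 325*(-247/23) - 21867*(-1512/4187) = -80275/23 + 33062904/4187 = 424335367/96301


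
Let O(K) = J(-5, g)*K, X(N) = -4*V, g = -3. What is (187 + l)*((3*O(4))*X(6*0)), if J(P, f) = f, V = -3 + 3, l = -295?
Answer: 0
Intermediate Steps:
V = 0
X(N) = 0 (X(N) = -4*0 = 0)
O(K) = -3*K
(187 + l)*((3*O(4))*X(6*0)) = (187 - 295)*((3*(-3*4))*0) = -108*3*(-12)*0 = -(-3888)*0 = -108*0 = 0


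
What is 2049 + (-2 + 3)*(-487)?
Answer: 1562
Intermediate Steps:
2049 + (-2 + 3)*(-487) = 2049 + 1*(-487) = 2049 - 487 = 1562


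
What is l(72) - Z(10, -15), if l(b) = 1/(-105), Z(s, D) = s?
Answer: -1051/105 ≈ -10.010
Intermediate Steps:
l(b) = -1/105
l(72) - Z(10, -15) = -1/105 - 1*10 = -1/105 - 10 = -1051/105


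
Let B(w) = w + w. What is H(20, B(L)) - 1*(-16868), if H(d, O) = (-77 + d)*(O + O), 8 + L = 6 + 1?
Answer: 17096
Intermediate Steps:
L = -1 (L = -8 + (6 + 1) = -8 + 7 = -1)
B(w) = 2*w
H(d, O) = 2*O*(-77 + d) (H(d, O) = (-77 + d)*(2*O) = 2*O*(-77 + d))
H(20, B(L)) - 1*(-16868) = 2*(2*(-1))*(-77 + 20) - 1*(-16868) = 2*(-2)*(-57) + 16868 = 228 + 16868 = 17096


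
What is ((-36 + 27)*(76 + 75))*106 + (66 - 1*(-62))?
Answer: -143926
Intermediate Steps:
((-36 + 27)*(76 + 75))*106 + (66 - 1*(-62)) = -9*151*106 + (66 + 62) = -1359*106 + 128 = -144054 + 128 = -143926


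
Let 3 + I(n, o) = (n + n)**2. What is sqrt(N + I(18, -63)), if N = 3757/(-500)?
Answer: sqrt(3213715)/50 ≈ 35.854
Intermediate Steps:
N = -3757/500 (N = 3757*(-1/500) = -3757/500 ≈ -7.5140)
I(n, o) = -3 + 4*n**2 (I(n, o) = -3 + (n + n)**2 = -3 + (2*n)**2 = -3 + 4*n**2)
sqrt(N + I(18, -63)) = sqrt(-3757/500 + (-3 + 4*18**2)) = sqrt(-3757/500 + (-3 + 4*324)) = sqrt(-3757/500 + (-3 + 1296)) = sqrt(-3757/500 + 1293) = sqrt(642743/500) = sqrt(3213715)/50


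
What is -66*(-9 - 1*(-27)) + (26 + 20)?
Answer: -1142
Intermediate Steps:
-66*(-9 - 1*(-27)) + (26 + 20) = -66*(-9 + 27) + 46 = -66*18 + 46 = -1188 + 46 = -1142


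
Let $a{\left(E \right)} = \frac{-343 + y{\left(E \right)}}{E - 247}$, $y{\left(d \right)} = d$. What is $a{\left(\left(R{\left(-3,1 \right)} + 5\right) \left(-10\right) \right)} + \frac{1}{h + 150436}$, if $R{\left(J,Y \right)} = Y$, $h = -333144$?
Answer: $\frac{73631017}{56091356} \approx 1.3127$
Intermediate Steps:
$a{\left(E \right)} = \frac{-343 + E}{-247 + E}$ ($a{\left(E \right)} = \frac{-343 + E}{E - 247} = \frac{-343 + E}{-247 + E}$)
$a{\left(\left(R{\left(-3,1 \right)} + 5\right) \left(-10\right) \right)} + \frac{1}{h + 150436} = \frac{-343 + \left(1 + 5\right) \left(-10\right)}{-247 + \left(1 + 5\right) \left(-10\right)} + \frac{1}{-333144 + 150436} = \frac{-343 + 6 \left(-10\right)}{-247 + 6 \left(-10\right)} + \frac{1}{-182708} = \frac{-343 - 60}{-247 - 60} - \frac{1}{182708} = \frac{1}{-307} \left(-403\right) - \frac{1}{182708} = \left(- \frac{1}{307}\right) \left(-403\right) - \frac{1}{182708} = \frac{403}{307} - \frac{1}{182708} = \frac{73631017}{56091356}$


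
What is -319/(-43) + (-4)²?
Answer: 1007/43 ≈ 23.419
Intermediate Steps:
-319/(-43) + (-4)² = -319*(-1)/43 + 16 = -29*(-11/43) + 16 = 319/43 + 16 = 1007/43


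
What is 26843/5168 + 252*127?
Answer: 9730795/304 ≈ 32009.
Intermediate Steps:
26843/5168 + 252*127 = 26843*(1/5168) + 32004 = 1579/304 + 32004 = 9730795/304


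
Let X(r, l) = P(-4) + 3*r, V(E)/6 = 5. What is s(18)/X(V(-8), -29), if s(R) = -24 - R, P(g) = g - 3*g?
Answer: -3/7 ≈ -0.42857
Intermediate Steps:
P(g) = -2*g
V(E) = 30 (V(E) = 6*5 = 30)
X(r, l) = 8 + 3*r (X(r, l) = -2*(-4) + 3*r = 8 + 3*r)
s(18)/X(V(-8), -29) = (-24 - 1*18)/(8 + 3*30) = (-24 - 18)/(8 + 90) = -42/98 = -42*1/98 = -3/7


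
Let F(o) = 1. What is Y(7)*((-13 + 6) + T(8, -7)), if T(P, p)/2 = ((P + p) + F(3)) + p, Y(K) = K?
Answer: -119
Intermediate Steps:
T(P, p) = 2 + 2*P + 4*p (T(P, p) = 2*(((P + p) + 1) + p) = 2*((1 + P + p) + p) = 2*(1 + P + 2*p) = 2 + 2*P + 4*p)
Y(7)*((-13 + 6) + T(8, -7)) = 7*((-13 + 6) + (2 + 2*8 + 4*(-7))) = 7*(-7 + (2 + 16 - 28)) = 7*(-7 - 10) = 7*(-17) = -119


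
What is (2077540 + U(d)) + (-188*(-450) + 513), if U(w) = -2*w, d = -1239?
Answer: 2165131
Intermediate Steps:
(2077540 + U(d)) + (-188*(-450) + 513) = (2077540 - 2*(-1239)) + (-188*(-450) + 513) = (2077540 + 2478) + (84600 + 513) = 2080018 + 85113 = 2165131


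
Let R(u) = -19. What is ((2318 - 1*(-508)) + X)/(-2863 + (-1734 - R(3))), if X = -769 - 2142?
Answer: 85/4578 ≈ 0.018567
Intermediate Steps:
X = -2911
((2318 - 1*(-508)) + X)/(-2863 + (-1734 - R(3))) = ((2318 - 1*(-508)) - 2911)/(-2863 + (-1734 - 1*(-19))) = ((2318 + 508) - 2911)/(-2863 + (-1734 + 19)) = (2826 - 2911)/(-2863 - 1715) = -85/(-4578) = -85*(-1/4578) = 85/4578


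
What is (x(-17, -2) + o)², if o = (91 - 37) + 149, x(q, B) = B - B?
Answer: 41209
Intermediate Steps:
x(q, B) = 0
o = 203 (o = 54 + 149 = 203)
(x(-17, -2) + o)² = (0 + 203)² = 203² = 41209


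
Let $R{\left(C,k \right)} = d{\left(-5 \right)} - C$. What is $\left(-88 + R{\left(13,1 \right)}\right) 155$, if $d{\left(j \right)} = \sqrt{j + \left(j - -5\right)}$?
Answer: $-15655 + 155 i \sqrt{5} \approx -15655.0 + 346.59 i$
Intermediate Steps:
$d{\left(j \right)} = \sqrt{5 + 2 j}$ ($d{\left(j \right)} = \sqrt{j + \left(j + 5\right)} = \sqrt{j + \left(5 + j\right)} = \sqrt{5 + 2 j}$)
$R{\left(C,k \right)} = - C + i \sqrt{5}$ ($R{\left(C,k \right)} = \sqrt{5 + 2 \left(-5\right)} - C = \sqrt{5 - 10} - C = \sqrt{-5} - C = i \sqrt{5} - C = - C + i \sqrt{5}$)
$\left(-88 + R{\left(13,1 \right)}\right) 155 = \left(-88 + \left(\left(-1\right) 13 + i \sqrt{5}\right)\right) 155 = \left(-88 - \left(13 - i \sqrt{5}\right)\right) 155 = \left(-101 + i \sqrt{5}\right) 155 = -15655 + 155 i \sqrt{5}$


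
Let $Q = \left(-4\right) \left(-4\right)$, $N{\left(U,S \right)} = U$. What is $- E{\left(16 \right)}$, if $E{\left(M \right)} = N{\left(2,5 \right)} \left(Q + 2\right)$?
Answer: $-36$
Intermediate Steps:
$Q = 16$
$E{\left(M \right)} = 36$ ($E{\left(M \right)} = 2 \left(16 + 2\right) = 2 \cdot 18 = 36$)
$- E{\left(16 \right)} = \left(-1\right) 36 = -36$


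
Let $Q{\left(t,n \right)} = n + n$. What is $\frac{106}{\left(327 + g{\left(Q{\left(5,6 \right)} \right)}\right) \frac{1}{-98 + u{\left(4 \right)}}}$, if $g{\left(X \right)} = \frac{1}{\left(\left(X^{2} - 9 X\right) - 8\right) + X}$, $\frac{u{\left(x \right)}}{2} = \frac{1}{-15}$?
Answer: $- \frac{1248256}{39243} \approx -31.808$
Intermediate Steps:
$Q{\left(t,n \right)} = 2 n$
$u{\left(x \right)} = - \frac{2}{15}$ ($u{\left(x \right)} = \frac{2}{-15} = 2 \left(- \frac{1}{15}\right) = - \frac{2}{15}$)
$g{\left(X \right)} = \frac{1}{-8 + X^{2} - 8 X}$ ($g{\left(X \right)} = \frac{1}{\left(-8 + X^{2} - 9 X\right) + X} = \frac{1}{-8 + X^{2} - 8 X}$)
$\frac{106}{\left(327 + g{\left(Q{\left(5,6 \right)} \right)}\right) \frac{1}{-98 + u{\left(4 \right)}}} = \frac{106}{\left(327 + \frac{1}{-8 + \left(2 \cdot 6\right)^{2} - 8 \cdot 2 \cdot 6}\right) \frac{1}{-98 - \frac{2}{15}}} = \frac{106}{\left(327 + \frac{1}{-8 + 12^{2} - 96}\right) \frac{1}{- \frac{1472}{15}}} = \frac{106}{\left(327 + \frac{1}{-8 + 144 - 96}\right) \left(- \frac{15}{1472}\right)} = \frac{106}{\left(327 + \frac{1}{40}\right) \left(- \frac{15}{1472}\right)} = \frac{106}{\frac{13081}{40} \left(- \frac{15}{1472}\right)} = \frac{106}{- \frac{39243}{11776}} = 106 \left(- \frac{11776}{39243}\right) = - \frac{1248256}{39243}$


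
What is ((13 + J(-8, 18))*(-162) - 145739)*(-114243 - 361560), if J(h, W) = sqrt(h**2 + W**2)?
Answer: 70345094535 + 154160172*sqrt(97) ≈ 7.1863e+10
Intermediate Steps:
J(h, W) = sqrt(W**2 + h**2)
((13 + J(-8, 18))*(-162) - 145739)*(-114243 - 361560) = ((13 + sqrt(18**2 + (-8)**2))*(-162) - 145739)*(-114243 - 361560) = ((13 + sqrt(324 + 64))*(-162) - 145739)*(-475803) = ((13 + sqrt(388))*(-162) - 145739)*(-475803) = ((13 + 2*sqrt(97))*(-162) - 145739)*(-475803) = ((-2106 - 324*sqrt(97)) - 145739)*(-475803) = (-147845 - 324*sqrt(97))*(-475803) = 70345094535 + 154160172*sqrt(97)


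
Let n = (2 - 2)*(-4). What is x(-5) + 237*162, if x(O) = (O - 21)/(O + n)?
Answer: 191996/5 ≈ 38399.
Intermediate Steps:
n = 0 (n = 0*(-4) = 0)
x(O) = (-21 + O)/O (x(O) = (O - 21)/(O + 0) = (-21 + O)/O)
x(-5) + 237*162 = (-21 - 5)/(-5) + 237*162 = -1/5*(-26) + 38394 = 26/5 + 38394 = 191996/5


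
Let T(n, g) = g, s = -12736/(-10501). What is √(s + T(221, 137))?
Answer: √15240867873/10501 ≈ 11.756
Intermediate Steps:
s = 12736/10501 (s = -12736*(-1/10501) = 12736/10501 ≈ 1.2128)
√(s + T(221, 137)) = √(12736/10501 + 137) = √(1451373/10501) = √15240867873/10501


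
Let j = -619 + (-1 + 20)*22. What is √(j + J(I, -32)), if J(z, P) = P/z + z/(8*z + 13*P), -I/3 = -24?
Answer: 11*I*√1495/30 ≈ 14.177*I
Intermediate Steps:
I = 72 (I = -3*(-24) = 72)
j = -201 (j = -619 + 19*22 = -619 + 418 = -201)
√(j + J(I, -32)) = √(-201 + (72² + 13*(-32)² + 8*(-32)*72)/(72*(8*72 + 13*(-32)))) = √(-201 + (5184 + 13*1024 - 18432)/(72*(576 - 416))) = √(-201 + (1/72)*(5184 + 13312 - 18432)/160) = √(-201 + (1/72)*(1/160)*64) = √(-201 + 1/180) = √(-36179/180) = 11*I*√1495/30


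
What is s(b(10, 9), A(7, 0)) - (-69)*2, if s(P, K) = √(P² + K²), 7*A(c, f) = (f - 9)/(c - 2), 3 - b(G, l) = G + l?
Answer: 138 + √313681/35 ≈ 154.00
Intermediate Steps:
b(G, l) = 3 - G - l (b(G, l) = 3 - (G + l) = 3 + (-G - l) = 3 - G - l)
A(c, f) = (-9 + f)/(7*(-2 + c)) (A(c, f) = ((f - 9)/(c - 2))/7 = ((-9 + f)/(-2 + c))/7 = (-9 + f)/(7*(-2 + c)))
s(P, K) = √(K² + P²)
s(b(10, 9), A(7, 0)) - (-69)*2 = √(((-9 + 0)/(7*(-2 + 7)))² + (3 - 1*10 - 1*9)²) - (-69)*2 = √(((⅐)*(-9)/5)² + (3 - 10 - 9)²) - 1*(-138) = √(((⅐)*(⅕)*(-9))² + (-16)²) + 138 = √((-9/35)² + 256) + 138 = √(81/1225 + 256) + 138 = √(313681/1225) + 138 = √313681/35 + 138 = 138 + √313681/35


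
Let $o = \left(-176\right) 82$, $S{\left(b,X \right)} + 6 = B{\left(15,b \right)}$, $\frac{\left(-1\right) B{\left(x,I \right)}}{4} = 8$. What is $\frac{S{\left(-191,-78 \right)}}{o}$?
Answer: $\frac{19}{7216} \approx 0.002633$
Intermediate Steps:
$B{\left(x,I \right)} = -32$ ($B{\left(x,I \right)} = \left(-4\right) 8 = -32$)
$S{\left(b,X \right)} = -38$ ($S{\left(b,X \right)} = -6 - 32 = -38$)
$o = -14432$
$\frac{S{\left(-191,-78 \right)}}{o} = - \frac{38}{-14432} = \left(-38\right) \left(- \frac{1}{14432}\right) = \frac{19}{7216}$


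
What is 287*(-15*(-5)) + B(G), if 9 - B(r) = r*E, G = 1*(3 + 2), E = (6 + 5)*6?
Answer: 21204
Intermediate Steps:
E = 66 (E = 11*6 = 66)
G = 5 (G = 1*5 = 5)
B(r) = 9 - 66*r (B(r) = 9 - r*66 = 9 - 66*r)
287*(-15*(-5)) + B(G) = 287*(-15*(-5)) + (9 - 66*5) = 287*75 + (9 - 330) = 21525 - 321 = 21204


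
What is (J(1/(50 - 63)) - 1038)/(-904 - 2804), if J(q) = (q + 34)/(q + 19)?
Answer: 9441/33784 ≈ 0.27945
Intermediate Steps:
J(q) = (34 + q)/(19 + q)
(J(1/(50 - 63)) - 1038)/(-904 - 2804) = ((34 + 1/(50 - 63))/(19 + 1/(50 - 63)) - 1038)/(-904 - 2804) = ((34 + 1/(-13))/(19 + 1/(-13)) - 1038)/(-3708) = ((34 - 1/13)/(19 - 1/13) - 1038)*(-1/3708) = ((441/13)/(246/13) - 1038)*(-1/3708) = ((13/246)*(441/13) - 1038)*(-1/3708) = (147/82 - 1038)*(-1/3708) = -84969/82*(-1/3708) = 9441/33784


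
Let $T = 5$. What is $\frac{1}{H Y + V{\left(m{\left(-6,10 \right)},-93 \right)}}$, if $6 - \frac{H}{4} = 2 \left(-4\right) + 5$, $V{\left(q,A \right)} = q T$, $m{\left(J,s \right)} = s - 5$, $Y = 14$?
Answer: $\frac{1}{529} \approx 0.0018904$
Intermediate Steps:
$m{\left(J,s \right)} = -5 + s$ ($m{\left(J,s \right)} = s - 5 = -5 + s$)
$V{\left(q,A \right)} = 5 q$ ($V{\left(q,A \right)} = q 5 = 5 q$)
$H = 36$ ($H = 24 - 4 \left(2 \left(-4\right) + 5\right) = 24 - 4 \left(-8 + 5\right) = 24 - -12 = 24 + 12 = 36$)
$\frac{1}{H Y + V{\left(m{\left(-6,10 \right)},-93 \right)}} = \frac{1}{36 \cdot 14 + 5 \left(-5 + 10\right)} = \frac{1}{504 + 5 \cdot 5} = \frac{1}{504 + 25} = \frac{1}{529}$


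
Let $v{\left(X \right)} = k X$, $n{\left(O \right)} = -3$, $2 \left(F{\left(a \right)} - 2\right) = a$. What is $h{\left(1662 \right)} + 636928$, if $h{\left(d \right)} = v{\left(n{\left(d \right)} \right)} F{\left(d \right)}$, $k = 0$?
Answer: $636928$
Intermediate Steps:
$F{\left(a \right)} = 2 + \frac{a}{2}$
$v{\left(X \right)} = 0$ ($v{\left(X \right)} = 0 X = 0$)
$h{\left(d \right)} = 0$ ($h{\left(d \right)} = 0 \left(2 + \frac{d}{2}\right) = 0$)
$h{\left(1662 \right)} + 636928 = 0 + 636928 = 636928$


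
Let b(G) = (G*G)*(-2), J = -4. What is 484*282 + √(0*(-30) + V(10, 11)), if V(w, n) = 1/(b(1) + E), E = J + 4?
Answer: 136488 + I*√2/2 ≈ 1.3649e+5 + 0.70711*I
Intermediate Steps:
b(G) = -2*G² (b(G) = G²*(-2) = -2*G²)
E = 0 (E = -4 + 4 = 0)
V(w, n) = -½ (V(w, n) = 1/(-2*1² + 0) = 1/(-2*1 + 0) = 1/(-2 + 0) = 1/(-2) = -½)
484*282 + √(0*(-30) + V(10, 11)) = 484*282 + √(0*(-30) - ½) = 136488 + √(0 - ½) = 136488 + √(-½) = 136488 + I*√2/2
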